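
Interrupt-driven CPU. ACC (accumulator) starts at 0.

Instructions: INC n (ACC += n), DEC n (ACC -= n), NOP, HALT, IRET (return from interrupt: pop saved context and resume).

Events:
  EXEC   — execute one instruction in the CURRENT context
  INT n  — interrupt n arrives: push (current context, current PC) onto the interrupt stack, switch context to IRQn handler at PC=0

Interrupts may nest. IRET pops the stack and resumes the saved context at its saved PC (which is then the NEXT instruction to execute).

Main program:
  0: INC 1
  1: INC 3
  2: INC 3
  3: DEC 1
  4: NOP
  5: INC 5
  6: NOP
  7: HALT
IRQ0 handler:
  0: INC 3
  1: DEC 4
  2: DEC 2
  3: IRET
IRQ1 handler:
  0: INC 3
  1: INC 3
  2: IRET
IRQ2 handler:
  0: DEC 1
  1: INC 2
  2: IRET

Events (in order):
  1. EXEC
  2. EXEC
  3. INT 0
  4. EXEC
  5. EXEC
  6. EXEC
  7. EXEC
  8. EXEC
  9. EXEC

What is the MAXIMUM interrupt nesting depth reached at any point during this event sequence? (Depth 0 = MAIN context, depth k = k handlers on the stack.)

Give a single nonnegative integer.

Event 1 (EXEC): [MAIN] PC=0: INC 1 -> ACC=1 [depth=0]
Event 2 (EXEC): [MAIN] PC=1: INC 3 -> ACC=4 [depth=0]
Event 3 (INT 0): INT 0 arrives: push (MAIN, PC=2), enter IRQ0 at PC=0 (depth now 1) [depth=1]
Event 4 (EXEC): [IRQ0] PC=0: INC 3 -> ACC=7 [depth=1]
Event 5 (EXEC): [IRQ0] PC=1: DEC 4 -> ACC=3 [depth=1]
Event 6 (EXEC): [IRQ0] PC=2: DEC 2 -> ACC=1 [depth=1]
Event 7 (EXEC): [IRQ0] PC=3: IRET -> resume MAIN at PC=2 (depth now 0) [depth=0]
Event 8 (EXEC): [MAIN] PC=2: INC 3 -> ACC=4 [depth=0]
Event 9 (EXEC): [MAIN] PC=3: DEC 1 -> ACC=3 [depth=0]
Max depth observed: 1

Answer: 1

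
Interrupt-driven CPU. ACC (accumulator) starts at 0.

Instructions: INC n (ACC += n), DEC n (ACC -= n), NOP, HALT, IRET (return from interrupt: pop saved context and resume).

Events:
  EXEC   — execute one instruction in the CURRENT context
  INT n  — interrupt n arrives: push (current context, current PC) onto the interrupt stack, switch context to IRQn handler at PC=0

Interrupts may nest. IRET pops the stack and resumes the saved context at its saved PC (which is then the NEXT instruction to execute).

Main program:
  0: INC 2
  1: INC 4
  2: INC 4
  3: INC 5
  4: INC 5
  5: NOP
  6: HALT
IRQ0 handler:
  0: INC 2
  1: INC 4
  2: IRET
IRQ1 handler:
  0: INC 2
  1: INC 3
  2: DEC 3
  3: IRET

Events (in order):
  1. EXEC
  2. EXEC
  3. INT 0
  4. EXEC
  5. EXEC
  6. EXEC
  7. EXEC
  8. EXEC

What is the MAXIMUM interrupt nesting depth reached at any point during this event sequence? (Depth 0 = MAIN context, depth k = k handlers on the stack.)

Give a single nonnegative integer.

Answer: 1

Derivation:
Event 1 (EXEC): [MAIN] PC=0: INC 2 -> ACC=2 [depth=0]
Event 2 (EXEC): [MAIN] PC=1: INC 4 -> ACC=6 [depth=0]
Event 3 (INT 0): INT 0 arrives: push (MAIN, PC=2), enter IRQ0 at PC=0 (depth now 1) [depth=1]
Event 4 (EXEC): [IRQ0] PC=0: INC 2 -> ACC=8 [depth=1]
Event 5 (EXEC): [IRQ0] PC=1: INC 4 -> ACC=12 [depth=1]
Event 6 (EXEC): [IRQ0] PC=2: IRET -> resume MAIN at PC=2 (depth now 0) [depth=0]
Event 7 (EXEC): [MAIN] PC=2: INC 4 -> ACC=16 [depth=0]
Event 8 (EXEC): [MAIN] PC=3: INC 5 -> ACC=21 [depth=0]
Max depth observed: 1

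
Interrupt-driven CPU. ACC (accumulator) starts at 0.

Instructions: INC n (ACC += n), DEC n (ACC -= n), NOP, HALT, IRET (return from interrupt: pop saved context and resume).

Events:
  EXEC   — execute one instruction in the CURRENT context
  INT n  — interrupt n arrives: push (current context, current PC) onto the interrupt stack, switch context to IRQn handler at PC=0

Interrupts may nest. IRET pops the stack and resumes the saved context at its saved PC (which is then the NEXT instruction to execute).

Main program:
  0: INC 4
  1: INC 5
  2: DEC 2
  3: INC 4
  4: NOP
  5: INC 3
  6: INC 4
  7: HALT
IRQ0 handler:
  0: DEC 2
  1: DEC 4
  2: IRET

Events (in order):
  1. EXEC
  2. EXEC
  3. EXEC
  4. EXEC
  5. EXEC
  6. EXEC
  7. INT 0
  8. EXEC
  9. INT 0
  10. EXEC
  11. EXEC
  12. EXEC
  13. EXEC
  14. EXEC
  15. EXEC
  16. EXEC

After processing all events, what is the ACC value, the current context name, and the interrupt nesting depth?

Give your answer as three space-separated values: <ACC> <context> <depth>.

Event 1 (EXEC): [MAIN] PC=0: INC 4 -> ACC=4
Event 2 (EXEC): [MAIN] PC=1: INC 5 -> ACC=9
Event 3 (EXEC): [MAIN] PC=2: DEC 2 -> ACC=7
Event 4 (EXEC): [MAIN] PC=3: INC 4 -> ACC=11
Event 5 (EXEC): [MAIN] PC=4: NOP
Event 6 (EXEC): [MAIN] PC=5: INC 3 -> ACC=14
Event 7 (INT 0): INT 0 arrives: push (MAIN, PC=6), enter IRQ0 at PC=0 (depth now 1)
Event 8 (EXEC): [IRQ0] PC=0: DEC 2 -> ACC=12
Event 9 (INT 0): INT 0 arrives: push (IRQ0, PC=1), enter IRQ0 at PC=0 (depth now 2)
Event 10 (EXEC): [IRQ0] PC=0: DEC 2 -> ACC=10
Event 11 (EXEC): [IRQ0] PC=1: DEC 4 -> ACC=6
Event 12 (EXEC): [IRQ0] PC=2: IRET -> resume IRQ0 at PC=1 (depth now 1)
Event 13 (EXEC): [IRQ0] PC=1: DEC 4 -> ACC=2
Event 14 (EXEC): [IRQ0] PC=2: IRET -> resume MAIN at PC=6 (depth now 0)
Event 15 (EXEC): [MAIN] PC=6: INC 4 -> ACC=6
Event 16 (EXEC): [MAIN] PC=7: HALT

Answer: 6 MAIN 0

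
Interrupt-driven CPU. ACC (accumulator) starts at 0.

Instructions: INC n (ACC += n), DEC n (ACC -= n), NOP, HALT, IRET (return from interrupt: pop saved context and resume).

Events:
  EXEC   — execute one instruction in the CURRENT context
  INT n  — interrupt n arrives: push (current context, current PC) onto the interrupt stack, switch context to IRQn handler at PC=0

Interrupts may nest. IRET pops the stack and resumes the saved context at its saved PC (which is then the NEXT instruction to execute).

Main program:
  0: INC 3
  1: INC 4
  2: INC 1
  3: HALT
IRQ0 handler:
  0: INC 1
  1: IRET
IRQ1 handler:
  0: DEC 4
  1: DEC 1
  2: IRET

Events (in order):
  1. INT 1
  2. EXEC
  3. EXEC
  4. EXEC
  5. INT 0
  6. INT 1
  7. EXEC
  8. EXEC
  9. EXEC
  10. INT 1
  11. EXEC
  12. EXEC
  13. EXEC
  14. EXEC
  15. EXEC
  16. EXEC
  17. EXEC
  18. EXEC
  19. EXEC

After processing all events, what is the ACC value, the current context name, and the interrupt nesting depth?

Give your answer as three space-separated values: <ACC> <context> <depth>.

Event 1 (INT 1): INT 1 arrives: push (MAIN, PC=0), enter IRQ1 at PC=0 (depth now 1)
Event 2 (EXEC): [IRQ1] PC=0: DEC 4 -> ACC=-4
Event 3 (EXEC): [IRQ1] PC=1: DEC 1 -> ACC=-5
Event 4 (EXEC): [IRQ1] PC=2: IRET -> resume MAIN at PC=0 (depth now 0)
Event 5 (INT 0): INT 0 arrives: push (MAIN, PC=0), enter IRQ0 at PC=0 (depth now 1)
Event 6 (INT 1): INT 1 arrives: push (IRQ0, PC=0), enter IRQ1 at PC=0 (depth now 2)
Event 7 (EXEC): [IRQ1] PC=0: DEC 4 -> ACC=-9
Event 8 (EXEC): [IRQ1] PC=1: DEC 1 -> ACC=-10
Event 9 (EXEC): [IRQ1] PC=2: IRET -> resume IRQ0 at PC=0 (depth now 1)
Event 10 (INT 1): INT 1 arrives: push (IRQ0, PC=0), enter IRQ1 at PC=0 (depth now 2)
Event 11 (EXEC): [IRQ1] PC=0: DEC 4 -> ACC=-14
Event 12 (EXEC): [IRQ1] PC=1: DEC 1 -> ACC=-15
Event 13 (EXEC): [IRQ1] PC=2: IRET -> resume IRQ0 at PC=0 (depth now 1)
Event 14 (EXEC): [IRQ0] PC=0: INC 1 -> ACC=-14
Event 15 (EXEC): [IRQ0] PC=1: IRET -> resume MAIN at PC=0 (depth now 0)
Event 16 (EXEC): [MAIN] PC=0: INC 3 -> ACC=-11
Event 17 (EXEC): [MAIN] PC=1: INC 4 -> ACC=-7
Event 18 (EXEC): [MAIN] PC=2: INC 1 -> ACC=-6
Event 19 (EXEC): [MAIN] PC=3: HALT

Answer: -6 MAIN 0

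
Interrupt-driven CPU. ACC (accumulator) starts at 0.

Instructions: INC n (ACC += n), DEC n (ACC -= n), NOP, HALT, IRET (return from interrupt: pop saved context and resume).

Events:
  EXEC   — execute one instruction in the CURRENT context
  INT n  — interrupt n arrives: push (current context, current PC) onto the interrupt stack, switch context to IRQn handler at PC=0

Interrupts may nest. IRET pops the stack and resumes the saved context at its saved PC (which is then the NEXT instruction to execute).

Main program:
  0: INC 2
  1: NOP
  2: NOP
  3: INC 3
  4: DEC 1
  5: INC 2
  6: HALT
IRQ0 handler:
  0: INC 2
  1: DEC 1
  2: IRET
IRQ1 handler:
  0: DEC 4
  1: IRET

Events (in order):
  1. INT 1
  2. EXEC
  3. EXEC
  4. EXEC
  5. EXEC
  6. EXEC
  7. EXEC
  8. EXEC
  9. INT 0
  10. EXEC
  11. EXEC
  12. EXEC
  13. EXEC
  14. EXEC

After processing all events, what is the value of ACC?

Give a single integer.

Answer: 3

Derivation:
Event 1 (INT 1): INT 1 arrives: push (MAIN, PC=0), enter IRQ1 at PC=0 (depth now 1)
Event 2 (EXEC): [IRQ1] PC=0: DEC 4 -> ACC=-4
Event 3 (EXEC): [IRQ1] PC=1: IRET -> resume MAIN at PC=0 (depth now 0)
Event 4 (EXEC): [MAIN] PC=0: INC 2 -> ACC=-2
Event 5 (EXEC): [MAIN] PC=1: NOP
Event 6 (EXEC): [MAIN] PC=2: NOP
Event 7 (EXEC): [MAIN] PC=3: INC 3 -> ACC=1
Event 8 (EXEC): [MAIN] PC=4: DEC 1 -> ACC=0
Event 9 (INT 0): INT 0 arrives: push (MAIN, PC=5), enter IRQ0 at PC=0 (depth now 1)
Event 10 (EXEC): [IRQ0] PC=0: INC 2 -> ACC=2
Event 11 (EXEC): [IRQ0] PC=1: DEC 1 -> ACC=1
Event 12 (EXEC): [IRQ0] PC=2: IRET -> resume MAIN at PC=5 (depth now 0)
Event 13 (EXEC): [MAIN] PC=5: INC 2 -> ACC=3
Event 14 (EXEC): [MAIN] PC=6: HALT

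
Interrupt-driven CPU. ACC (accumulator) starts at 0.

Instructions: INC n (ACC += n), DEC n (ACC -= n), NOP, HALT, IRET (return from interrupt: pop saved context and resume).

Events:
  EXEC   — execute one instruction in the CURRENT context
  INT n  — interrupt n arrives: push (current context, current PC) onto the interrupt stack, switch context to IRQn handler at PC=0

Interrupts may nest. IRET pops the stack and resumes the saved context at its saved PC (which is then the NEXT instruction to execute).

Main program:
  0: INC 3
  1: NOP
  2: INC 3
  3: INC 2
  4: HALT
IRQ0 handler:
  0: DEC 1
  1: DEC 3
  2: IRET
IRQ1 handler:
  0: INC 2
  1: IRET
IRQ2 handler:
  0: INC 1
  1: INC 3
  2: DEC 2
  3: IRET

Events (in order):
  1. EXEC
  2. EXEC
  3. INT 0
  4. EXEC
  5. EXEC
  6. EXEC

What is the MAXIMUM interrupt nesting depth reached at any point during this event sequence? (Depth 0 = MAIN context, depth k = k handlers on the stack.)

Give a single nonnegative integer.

Answer: 1

Derivation:
Event 1 (EXEC): [MAIN] PC=0: INC 3 -> ACC=3 [depth=0]
Event 2 (EXEC): [MAIN] PC=1: NOP [depth=0]
Event 3 (INT 0): INT 0 arrives: push (MAIN, PC=2), enter IRQ0 at PC=0 (depth now 1) [depth=1]
Event 4 (EXEC): [IRQ0] PC=0: DEC 1 -> ACC=2 [depth=1]
Event 5 (EXEC): [IRQ0] PC=1: DEC 3 -> ACC=-1 [depth=1]
Event 6 (EXEC): [IRQ0] PC=2: IRET -> resume MAIN at PC=2 (depth now 0) [depth=0]
Max depth observed: 1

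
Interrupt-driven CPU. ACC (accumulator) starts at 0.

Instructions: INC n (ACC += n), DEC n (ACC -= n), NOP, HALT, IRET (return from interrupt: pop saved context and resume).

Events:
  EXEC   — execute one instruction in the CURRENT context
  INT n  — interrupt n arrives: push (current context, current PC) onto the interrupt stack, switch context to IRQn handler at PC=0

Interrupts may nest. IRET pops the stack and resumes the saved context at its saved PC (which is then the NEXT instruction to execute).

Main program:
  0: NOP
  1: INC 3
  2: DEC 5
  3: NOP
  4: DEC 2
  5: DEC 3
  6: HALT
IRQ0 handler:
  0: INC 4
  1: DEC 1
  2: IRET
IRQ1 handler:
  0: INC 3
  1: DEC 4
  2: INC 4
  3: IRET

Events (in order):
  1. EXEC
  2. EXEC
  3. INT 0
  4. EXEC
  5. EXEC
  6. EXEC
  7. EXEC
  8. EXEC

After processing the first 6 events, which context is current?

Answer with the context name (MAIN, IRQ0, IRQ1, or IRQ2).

Answer: MAIN

Derivation:
Event 1 (EXEC): [MAIN] PC=0: NOP
Event 2 (EXEC): [MAIN] PC=1: INC 3 -> ACC=3
Event 3 (INT 0): INT 0 arrives: push (MAIN, PC=2), enter IRQ0 at PC=0 (depth now 1)
Event 4 (EXEC): [IRQ0] PC=0: INC 4 -> ACC=7
Event 5 (EXEC): [IRQ0] PC=1: DEC 1 -> ACC=6
Event 6 (EXEC): [IRQ0] PC=2: IRET -> resume MAIN at PC=2 (depth now 0)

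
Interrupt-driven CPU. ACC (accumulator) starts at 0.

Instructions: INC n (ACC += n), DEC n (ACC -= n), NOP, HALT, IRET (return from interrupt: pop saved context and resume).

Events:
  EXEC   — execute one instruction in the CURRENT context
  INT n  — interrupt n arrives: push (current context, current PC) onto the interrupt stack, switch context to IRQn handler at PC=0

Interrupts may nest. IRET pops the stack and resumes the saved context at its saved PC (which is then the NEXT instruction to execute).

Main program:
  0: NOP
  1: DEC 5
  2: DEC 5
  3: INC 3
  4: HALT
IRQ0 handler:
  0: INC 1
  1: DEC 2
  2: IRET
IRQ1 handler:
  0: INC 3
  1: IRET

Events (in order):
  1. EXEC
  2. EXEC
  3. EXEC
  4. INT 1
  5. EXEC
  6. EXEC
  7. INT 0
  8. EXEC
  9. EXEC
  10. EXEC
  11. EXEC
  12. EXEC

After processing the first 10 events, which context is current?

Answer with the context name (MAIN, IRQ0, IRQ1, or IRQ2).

Event 1 (EXEC): [MAIN] PC=0: NOP
Event 2 (EXEC): [MAIN] PC=1: DEC 5 -> ACC=-5
Event 3 (EXEC): [MAIN] PC=2: DEC 5 -> ACC=-10
Event 4 (INT 1): INT 1 arrives: push (MAIN, PC=3), enter IRQ1 at PC=0 (depth now 1)
Event 5 (EXEC): [IRQ1] PC=0: INC 3 -> ACC=-7
Event 6 (EXEC): [IRQ1] PC=1: IRET -> resume MAIN at PC=3 (depth now 0)
Event 7 (INT 0): INT 0 arrives: push (MAIN, PC=3), enter IRQ0 at PC=0 (depth now 1)
Event 8 (EXEC): [IRQ0] PC=0: INC 1 -> ACC=-6
Event 9 (EXEC): [IRQ0] PC=1: DEC 2 -> ACC=-8
Event 10 (EXEC): [IRQ0] PC=2: IRET -> resume MAIN at PC=3 (depth now 0)

Answer: MAIN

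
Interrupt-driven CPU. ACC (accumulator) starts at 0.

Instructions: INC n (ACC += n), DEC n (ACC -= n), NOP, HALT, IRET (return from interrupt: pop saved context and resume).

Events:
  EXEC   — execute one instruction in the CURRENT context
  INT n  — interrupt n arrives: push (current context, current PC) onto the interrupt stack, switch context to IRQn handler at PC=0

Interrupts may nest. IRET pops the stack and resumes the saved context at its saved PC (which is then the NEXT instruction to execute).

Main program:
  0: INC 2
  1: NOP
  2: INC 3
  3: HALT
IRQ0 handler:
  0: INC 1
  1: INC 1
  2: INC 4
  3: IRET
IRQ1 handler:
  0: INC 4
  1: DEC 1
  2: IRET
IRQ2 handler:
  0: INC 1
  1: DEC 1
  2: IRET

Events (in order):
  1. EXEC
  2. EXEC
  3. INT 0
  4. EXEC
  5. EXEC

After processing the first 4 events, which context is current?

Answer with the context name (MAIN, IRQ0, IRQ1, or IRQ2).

Answer: IRQ0

Derivation:
Event 1 (EXEC): [MAIN] PC=0: INC 2 -> ACC=2
Event 2 (EXEC): [MAIN] PC=1: NOP
Event 3 (INT 0): INT 0 arrives: push (MAIN, PC=2), enter IRQ0 at PC=0 (depth now 1)
Event 4 (EXEC): [IRQ0] PC=0: INC 1 -> ACC=3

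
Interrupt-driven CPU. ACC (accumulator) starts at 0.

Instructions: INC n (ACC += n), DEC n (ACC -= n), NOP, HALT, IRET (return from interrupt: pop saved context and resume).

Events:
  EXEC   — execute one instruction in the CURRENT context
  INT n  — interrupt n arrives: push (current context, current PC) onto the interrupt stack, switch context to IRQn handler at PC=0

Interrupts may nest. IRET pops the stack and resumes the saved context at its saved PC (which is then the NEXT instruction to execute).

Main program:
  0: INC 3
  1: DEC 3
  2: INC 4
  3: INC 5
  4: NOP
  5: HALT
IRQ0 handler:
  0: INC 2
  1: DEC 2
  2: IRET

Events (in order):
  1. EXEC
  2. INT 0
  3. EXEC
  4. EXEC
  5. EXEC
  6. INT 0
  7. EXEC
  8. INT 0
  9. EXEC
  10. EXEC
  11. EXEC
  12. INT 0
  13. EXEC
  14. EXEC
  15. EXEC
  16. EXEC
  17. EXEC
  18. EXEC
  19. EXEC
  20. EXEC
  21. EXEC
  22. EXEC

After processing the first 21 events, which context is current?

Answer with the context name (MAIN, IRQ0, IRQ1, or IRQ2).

Answer: MAIN

Derivation:
Event 1 (EXEC): [MAIN] PC=0: INC 3 -> ACC=3
Event 2 (INT 0): INT 0 arrives: push (MAIN, PC=1), enter IRQ0 at PC=0 (depth now 1)
Event 3 (EXEC): [IRQ0] PC=0: INC 2 -> ACC=5
Event 4 (EXEC): [IRQ0] PC=1: DEC 2 -> ACC=3
Event 5 (EXEC): [IRQ0] PC=2: IRET -> resume MAIN at PC=1 (depth now 0)
Event 6 (INT 0): INT 0 arrives: push (MAIN, PC=1), enter IRQ0 at PC=0 (depth now 1)
Event 7 (EXEC): [IRQ0] PC=0: INC 2 -> ACC=5
Event 8 (INT 0): INT 0 arrives: push (IRQ0, PC=1), enter IRQ0 at PC=0 (depth now 2)
Event 9 (EXEC): [IRQ0] PC=0: INC 2 -> ACC=7
Event 10 (EXEC): [IRQ0] PC=1: DEC 2 -> ACC=5
Event 11 (EXEC): [IRQ0] PC=2: IRET -> resume IRQ0 at PC=1 (depth now 1)
Event 12 (INT 0): INT 0 arrives: push (IRQ0, PC=1), enter IRQ0 at PC=0 (depth now 2)
Event 13 (EXEC): [IRQ0] PC=0: INC 2 -> ACC=7
Event 14 (EXEC): [IRQ0] PC=1: DEC 2 -> ACC=5
Event 15 (EXEC): [IRQ0] PC=2: IRET -> resume IRQ0 at PC=1 (depth now 1)
Event 16 (EXEC): [IRQ0] PC=1: DEC 2 -> ACC=3
Event 17 (EXEC): [IRQ0] PC=2: IRET -> resume MAIN at PC=1 (depth now 0)
Event 18 (EXEC): [MAIN] PC=1: DEC 3 -> ACC=0
Event 19 (EXEC): [MAIN] PC=2: INC 4 -> ACC=4
Event 20 (EXEC): [MAIN] PC=3: INC 5 -> ACC=9
Event 21 (EXEC): [MAIN] PC=4: NOP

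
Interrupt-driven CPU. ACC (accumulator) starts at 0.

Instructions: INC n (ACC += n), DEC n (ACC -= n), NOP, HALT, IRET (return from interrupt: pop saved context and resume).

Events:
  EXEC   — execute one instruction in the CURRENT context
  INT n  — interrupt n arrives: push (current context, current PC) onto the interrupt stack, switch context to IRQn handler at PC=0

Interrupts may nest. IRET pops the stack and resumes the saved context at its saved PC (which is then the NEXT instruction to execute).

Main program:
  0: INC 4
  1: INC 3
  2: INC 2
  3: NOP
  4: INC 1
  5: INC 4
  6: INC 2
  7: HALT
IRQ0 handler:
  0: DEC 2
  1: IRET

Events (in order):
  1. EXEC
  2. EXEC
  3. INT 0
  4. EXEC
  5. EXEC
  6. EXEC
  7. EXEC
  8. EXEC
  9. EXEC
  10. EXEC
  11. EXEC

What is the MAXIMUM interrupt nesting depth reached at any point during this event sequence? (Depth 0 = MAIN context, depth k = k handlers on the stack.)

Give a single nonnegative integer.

Event 1 (EXEC): [MAIN] PC=0: INC 4 -> ACC=4 [depth=0]
Event 2 (EXEC): [MAIN] PC=1: INC 3 -> ACC=7 [depth=0]
Event 3 (INT 0): INT 0 arrives: push (MAIN, PC=2), enter IRQ0 at PC=0 (depth now 1) [depth=1]
Event 4 (EXEC): [IRQ0] PC=0: DEC 2 -> ACC=5 [depth=1]
Event 5 (EXEC): [IRQ0] PC=1: IRET -> resume MAIN at PC=2 (depth now 0) [depth=0]
Event 6 (EXEC): [MAIN] PC=2: INC 2 -> ACC=7 [depth=0]
Event 7 (EXEC): [MAIN] PC=3: NOP [depth=0]
Event 8 (EXEC): [MAIN] PC=4: INC 1 -> ACC=8 [depth=0]
Event 9 (EXEC): [MAIN] PC=5: INC 4 -> ACC=12 [depth=0]
Event 10 (EXEC): [MAIN] PC=6: INC 2 -> ACC=14 [depth=0]
Event 11 (EXEC): [MAIN] PC=7: HALT [depth=0]
Max depth observed: 1

Answer: 1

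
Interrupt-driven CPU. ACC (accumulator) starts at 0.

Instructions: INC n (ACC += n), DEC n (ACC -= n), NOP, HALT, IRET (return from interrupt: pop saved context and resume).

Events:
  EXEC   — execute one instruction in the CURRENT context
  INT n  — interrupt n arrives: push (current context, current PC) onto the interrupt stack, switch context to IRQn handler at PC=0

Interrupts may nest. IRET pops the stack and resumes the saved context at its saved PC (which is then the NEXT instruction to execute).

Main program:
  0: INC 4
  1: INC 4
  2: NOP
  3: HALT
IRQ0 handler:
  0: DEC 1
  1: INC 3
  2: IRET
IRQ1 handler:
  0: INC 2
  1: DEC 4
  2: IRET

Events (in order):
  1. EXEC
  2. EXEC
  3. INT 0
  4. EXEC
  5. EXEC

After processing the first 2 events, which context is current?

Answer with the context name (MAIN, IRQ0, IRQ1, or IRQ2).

Event 1 (EXEC): [MAIN] PC=0: INC 4 -> ACC=4
Event 2 (EXEC): [MAIN] PC=1: INC 4 -> ACC=8

Answer: MAIN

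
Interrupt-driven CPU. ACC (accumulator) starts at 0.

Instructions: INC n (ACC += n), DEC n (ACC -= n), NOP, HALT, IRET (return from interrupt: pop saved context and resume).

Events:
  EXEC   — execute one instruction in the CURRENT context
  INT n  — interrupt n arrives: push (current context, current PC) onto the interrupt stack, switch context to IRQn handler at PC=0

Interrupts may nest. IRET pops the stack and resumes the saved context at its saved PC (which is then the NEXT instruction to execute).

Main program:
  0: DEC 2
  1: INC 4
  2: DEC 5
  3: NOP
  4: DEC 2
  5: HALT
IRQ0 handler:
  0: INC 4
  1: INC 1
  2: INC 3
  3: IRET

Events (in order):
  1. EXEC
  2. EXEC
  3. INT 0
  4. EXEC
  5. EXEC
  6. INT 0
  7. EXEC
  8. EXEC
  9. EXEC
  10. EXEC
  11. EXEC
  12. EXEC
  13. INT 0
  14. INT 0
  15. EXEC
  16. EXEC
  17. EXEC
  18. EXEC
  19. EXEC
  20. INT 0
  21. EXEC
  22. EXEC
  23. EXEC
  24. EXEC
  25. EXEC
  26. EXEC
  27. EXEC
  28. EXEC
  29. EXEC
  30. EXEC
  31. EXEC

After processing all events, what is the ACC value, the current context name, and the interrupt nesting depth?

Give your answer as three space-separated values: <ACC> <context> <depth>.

Event 1 (EXEC): [MAIN] PC=0: DEC 2 -> ACC=-2
Event 2 (EXEC): [MAIN] PC=1: INC 4 -> ACC=2
Event 3 (INT 0): INT 0 arrives: push (MAIN, PC=2), enter IRQ0 at PC=0 (depth now 1)
Event 4 (EXEC): [IRQ0] PC=0: INC 4 -> ACC=6
Event 5 (EXEC): [IRQ0] PC=1: INC 1 -> ACC=7
Event 6 (INT 0): INT 0 arrives: push (IRQ0, PC=2), enter IRQ0 at PC=0 (depth now 2)
Event 7 (EXEC): [IRQ0] PC=0: INC 4 -> ACC=11
Event 8 (EXEC): [IRQ0] PC=1: INC 1 -> ACC=12
Event 9 (EXEC): [IRQ0] PC=2: INC 3 -> ACC=15
Event 10 (EXEC): [IRQ0] PC=3: IRET -> resume IRQ0 at PC=2 (depth now 1)
Event 11 (EXEC): [IRQ0] PC=2: INC 3 -> ACC=18
Event 12 (EXEC): [IRQ0] PC=3: IRET -> resume MAIN at PC=2 (depth now 0)
Event 13 (INT 0): INT 0 arrives: push (MAIN, PC=2), enter IRQ0 at PC=0 (depth now 1)
Event 14 (INT 0): INT 0 arrives: push (IRQ0, PC=0), enter IRQ0 at PC=0 (depth now 2)
Event 15 (EXEC): [IRQ0] PC=0: INC 4 -> ACC=22
Event 16 (EXEC): [IRQ0] PC=1: INC 1 -> ACC=23
Event 17 (EXEC): [IRQ0] PC=2: INC 3 -> ACC=26
Event 18 (EXEC): [IRQ0] PC=3: IRET -> resume IRQ0 at PC=0 (depth now 1)
Event 19 (EXEC): [IRQ0] PC=0: INC 4 -> ACC=30
Event 20 (INT 0): INT 0 arrives: push (IRQ0, PC=1), enter IRQ0 at PC=0 (depth now 2)
Event 21 (EXEC): [IRQ0] PC=0: INC 4 -> ACC=34
Event 22 (EXEC): [IRQ0] PC=1: INC 1 -> ACC=35
Event 23 (EXEC): [IRQ0] PC=2: INC 3 -> ACC=38
Event 24 (EXEC): [IRQ0] PC=3: IRET -> resume IRQ0 at PC=1 (depth now 1)
Event 25 (EXEC): [IRQ0] PC=1: INC 1 -> ACC=39
Event 26 (EXEC): [IRQ0] PC=2: INC 3 -> ACC=42
Event 27 (EXEC): [IRQ0] PC=3: IRET -> resume MAIN at PC=2 (depth now 0)
Event 28 (EXEC): [MAIN] PC=2: DEC 5 -> ACC=37
Event 29 (EXEC): [MAIN] PC=3: NOP
Event 30 (EXEC): [MAIN] PC=4: DEC 2 -> ACC=35
Event 31 (EXEC): [MAIN] PC=5: HALT

Answer: 35 MAIN 0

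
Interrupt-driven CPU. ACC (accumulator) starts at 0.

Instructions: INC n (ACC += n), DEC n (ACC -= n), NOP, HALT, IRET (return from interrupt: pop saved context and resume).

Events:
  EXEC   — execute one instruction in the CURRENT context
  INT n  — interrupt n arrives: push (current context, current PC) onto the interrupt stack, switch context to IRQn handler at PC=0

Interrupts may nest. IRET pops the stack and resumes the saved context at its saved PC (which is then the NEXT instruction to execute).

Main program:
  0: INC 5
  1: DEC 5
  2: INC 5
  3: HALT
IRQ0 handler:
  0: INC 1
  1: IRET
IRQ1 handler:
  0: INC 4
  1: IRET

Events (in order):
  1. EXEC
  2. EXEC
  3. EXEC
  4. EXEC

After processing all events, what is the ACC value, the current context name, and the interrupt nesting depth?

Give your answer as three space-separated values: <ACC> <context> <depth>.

Answer: 5 MAIN 0

Derivation:
Event 1 (EXEC): [MAIN] PC=0: INC 5 -> ACC=5
Event 2 (EXEC): [MAIN] PC=1: DEC 5 -> ACC=0
Event 3 (EXEC): [MAIN] PC=2: INC 5 -> ACC=5
Event 4 (EXEC): [MAIN] PC=3: HALT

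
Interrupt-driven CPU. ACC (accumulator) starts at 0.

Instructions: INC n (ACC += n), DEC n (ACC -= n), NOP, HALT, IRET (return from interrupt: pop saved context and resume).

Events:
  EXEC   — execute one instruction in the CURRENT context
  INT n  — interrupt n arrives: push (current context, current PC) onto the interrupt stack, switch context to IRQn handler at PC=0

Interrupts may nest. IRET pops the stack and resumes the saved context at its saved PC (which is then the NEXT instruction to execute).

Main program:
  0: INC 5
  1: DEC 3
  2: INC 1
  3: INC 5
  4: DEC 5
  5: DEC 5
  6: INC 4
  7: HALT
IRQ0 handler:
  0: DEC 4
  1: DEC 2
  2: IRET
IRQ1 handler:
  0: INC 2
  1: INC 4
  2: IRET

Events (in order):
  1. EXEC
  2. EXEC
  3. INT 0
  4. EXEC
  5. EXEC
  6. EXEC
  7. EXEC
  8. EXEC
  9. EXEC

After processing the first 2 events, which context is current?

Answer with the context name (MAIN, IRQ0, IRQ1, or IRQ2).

Answer: MAIN

Derivation:
Event 1 (EXEC): [MAIN] PC=0: INC 5 -> ACC=5
Event 2 (EXEC): [MAIN] PC=1: DEC 3 -> ACC=2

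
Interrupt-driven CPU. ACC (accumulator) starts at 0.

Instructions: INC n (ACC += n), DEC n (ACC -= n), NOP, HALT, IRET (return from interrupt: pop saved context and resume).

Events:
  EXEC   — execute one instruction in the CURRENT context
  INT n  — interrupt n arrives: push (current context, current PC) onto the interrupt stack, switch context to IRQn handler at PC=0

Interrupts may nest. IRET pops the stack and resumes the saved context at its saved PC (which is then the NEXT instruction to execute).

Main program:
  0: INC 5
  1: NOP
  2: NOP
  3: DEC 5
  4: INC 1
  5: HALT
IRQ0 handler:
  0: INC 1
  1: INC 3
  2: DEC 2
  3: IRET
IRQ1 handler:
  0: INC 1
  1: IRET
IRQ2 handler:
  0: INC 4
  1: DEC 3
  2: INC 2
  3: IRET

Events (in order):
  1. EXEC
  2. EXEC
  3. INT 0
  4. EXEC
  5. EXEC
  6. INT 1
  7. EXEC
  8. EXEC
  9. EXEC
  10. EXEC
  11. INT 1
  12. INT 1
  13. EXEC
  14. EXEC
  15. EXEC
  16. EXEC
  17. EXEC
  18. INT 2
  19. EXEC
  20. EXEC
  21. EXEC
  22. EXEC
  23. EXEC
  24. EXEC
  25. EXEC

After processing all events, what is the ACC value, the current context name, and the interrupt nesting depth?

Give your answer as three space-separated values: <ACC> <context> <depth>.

Answer: 9 MAIN 0

Derivation:
Event 1 (EXEC): [MAIN] PC=0: INC 5 -> ACC=5
Event 2 (EXEC): [MAIN] PC=1: NOP
Event 3 (INT 0): INT 0 arrives: push (MAIN, PC=2), enter IRQ0 at PC=0 (depth now 1)
Event 4 (EXEC): [IRQ0] PC=0: INC 1 -> ACC=6
Event 5 (EXEC): [IRQ0] PC=1: INC 3 -> ACC=9
Event 6 (INT 1): INT 1 arrives: push (IRQ0, PC=2), enter IRQ1 at PC=0 (depth now 2)
Event 7 (EXEC): [IRQ1] PC=0: INC 1 -> ACC=10
Event 8 (EXEC): [IRQ1] PC=1: IRET -> resume IRQ0 at PC=2 (depth now 1)
Event 9 (EXEC): [IRQ0] PC=2: DEC 2 -> ACC=8
Event 10 (EXEC): [IRQ0] PC=3: IRET -> resume MAIN at PC=2 (depth now 0)
Event 11 (INT 1): INT 1 arrives: push (MAIN, PC=2), enter IRQ1 at PC=0 (depth now 1)
Event 12 (INT 1): INT 1 arrives: push (IRQ1, PC=0), enter IRQ1 at PC=0 (depth now 2)
Event 13 (EXEC): [IRQ1] PC=0: INC 1 -> ACC=9
Event 14 (EXEC): [IRQ1] PC=1: IRET -> resume IRQ1 at PC=0 (depth now 1)
Event 15 (EXEC): [IRQ1] PC=0: INC 1 -> ACC=10
Event 16 (EXEC): [IRQ1] PC=1: IRET -> resume MAIN at PC=2 (depth now 0)
Event 17 (EXEC): [MAIN] PC=2: NOP
Event 18 (INT 2): INT 2 arrives: push (MAIN, PC=3), enter IRQ2 at PC=0 (depth now 1)
Event 19 (EXEC): [IRQ2] PC=0: INC 4 -> ACC=14
Event 20 (EXEC): [IRQ2] PC=1: DEC 3 -> ACC=11
Event 21 (EXEC): [IRQ2] PC=2: INC 2 -> ACC=13
Event 22 (EXEC): [IRQ2] PC=3: IRET -> resume MAIN at PC=3 (depth now 0)
Event 23 (EXEC): [MAIN] PC=3: DEC 5 -> ACC=8
Event 24 (EXEC): [MAIN] PC=4: INC 1 -> ACC=9
Event 25 (EXEC): [MAIN] PC=5: HALT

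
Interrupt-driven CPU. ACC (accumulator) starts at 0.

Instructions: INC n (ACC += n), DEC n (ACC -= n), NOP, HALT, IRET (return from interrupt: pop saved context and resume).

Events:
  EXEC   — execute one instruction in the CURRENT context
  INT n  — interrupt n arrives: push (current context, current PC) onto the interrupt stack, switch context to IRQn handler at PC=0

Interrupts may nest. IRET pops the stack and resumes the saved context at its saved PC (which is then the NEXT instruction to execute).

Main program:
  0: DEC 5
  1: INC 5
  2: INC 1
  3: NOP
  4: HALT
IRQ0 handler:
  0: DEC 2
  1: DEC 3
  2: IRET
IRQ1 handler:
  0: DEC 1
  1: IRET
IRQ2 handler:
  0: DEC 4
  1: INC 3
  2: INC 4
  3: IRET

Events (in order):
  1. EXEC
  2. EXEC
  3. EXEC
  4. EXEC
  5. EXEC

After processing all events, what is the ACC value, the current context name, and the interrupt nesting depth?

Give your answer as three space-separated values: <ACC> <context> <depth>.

Event 1 (EXEC): [MAIN] PC=0: DEC 5 -> ACC=-5
Event 2 (EXEC): [MAIN] PC=1: INC 5 -> ACC=0
Event 3 (EXEC): [MAIN] PC=2: INC 1 -> ACC=1
Event 4 (EXEC): [MAIN] PC=3: NOP
Event 5 (EXEC): [MAIN] PC=4: HALT

Answer: 1 MAIN 0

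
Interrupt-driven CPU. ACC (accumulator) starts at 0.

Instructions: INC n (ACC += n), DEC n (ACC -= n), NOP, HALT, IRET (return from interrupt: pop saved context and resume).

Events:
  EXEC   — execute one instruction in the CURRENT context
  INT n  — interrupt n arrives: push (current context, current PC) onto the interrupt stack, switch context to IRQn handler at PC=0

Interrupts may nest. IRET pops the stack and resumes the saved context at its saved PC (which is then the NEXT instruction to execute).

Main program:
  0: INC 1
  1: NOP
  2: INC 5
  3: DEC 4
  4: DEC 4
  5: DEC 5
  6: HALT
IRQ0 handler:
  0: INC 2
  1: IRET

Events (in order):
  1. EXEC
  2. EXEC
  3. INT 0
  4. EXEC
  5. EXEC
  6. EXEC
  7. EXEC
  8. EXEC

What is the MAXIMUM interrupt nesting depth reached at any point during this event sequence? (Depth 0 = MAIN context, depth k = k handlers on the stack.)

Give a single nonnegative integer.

Answer: 1

Derivation:
Event 1 (EXEC): [MAIN] PC=0: INC 1 -> ACC=1 [depth=0]
Event 2 (EXEC): [MAIN] PC=1: NOP [depth=0]
Event 3 (INT 0): INT 0 arrives: push (MAIN, PC=2), enter IRQ0 at PC=0 (depth now 1) [depth=1]
Event 4 (EXEC): [IRQ0] PC=0: INC 2 -> ACC=3 [depth=1]
Event 5 (EXEC): [IRQ0] PC=1: IRET -> resume MAIN at PC=2 (depth now 0) [depth=0]
Event 6 (EXEC): [MAIN] PC=2: INC 5 -> ACC=8 [depth=0]
Event 7 (EXEC): [MAIN] PC=3: DEC 4 -> ACC=4 [depth=0]
Event 8 (EXEC): [MAIN] PC=4: DEC 4 -> ACC=0 [depth=0]
Max depth observed: 1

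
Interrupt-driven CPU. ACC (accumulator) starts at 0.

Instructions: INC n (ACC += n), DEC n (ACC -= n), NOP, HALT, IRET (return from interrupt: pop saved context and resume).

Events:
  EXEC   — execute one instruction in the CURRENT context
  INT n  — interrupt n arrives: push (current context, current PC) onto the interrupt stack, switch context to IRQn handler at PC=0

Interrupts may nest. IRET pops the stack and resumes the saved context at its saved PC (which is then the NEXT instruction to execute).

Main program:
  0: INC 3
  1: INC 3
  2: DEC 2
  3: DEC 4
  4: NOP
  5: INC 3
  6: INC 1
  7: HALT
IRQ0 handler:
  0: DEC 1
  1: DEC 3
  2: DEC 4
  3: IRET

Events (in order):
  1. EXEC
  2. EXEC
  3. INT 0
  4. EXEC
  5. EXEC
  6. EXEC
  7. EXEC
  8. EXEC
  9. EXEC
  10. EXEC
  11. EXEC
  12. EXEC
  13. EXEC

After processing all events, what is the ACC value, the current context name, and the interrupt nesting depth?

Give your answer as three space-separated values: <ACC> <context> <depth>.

Answer: -4 MAIN 0

Derivation:
Event 1 (EXEC): [MAIN] PC=0: INC 3 -> ACC=3
Event 2 (EXEC): [MAIN] PC=1: INC 3 -> ACC=6
Event 3 (INT 0): INT 0 arrives: push (MAIN, PC=2), enter IRQ0 at PC=0 (depth now 1)
Event 4 (EXEC): [IRQ0] PC=0: DEC 1 -> ACC=5
Event 5 (EXEC): [IRQ0] PC=1: DEC 3 -> ACC=2
Event 6 (EXEC): [IRQ0] PC=2: DEC 4 -> ACC=-2
Event 7 (EXEC): [IRQ0] PC=3: IRET -> resume MAIN at PC=2 (depth now 0)
Event 8 (EXEC): [MAIN] PC=2: DEC 2 -> ACC=-4
Event 9 (EXEC): [MAIN] PC=3: DEC 4 -> ACC=-8
Event 10 (EXEC): [MAIN] PC=4: NOP
Event 11 (EXEC): [MAIN] PC=5: INC 3 -> ACC=-5
Event 12 (EXEC): [MAIN] PC=6: INC 1 -> ACC=-4
Event 13 (EXEC): [MAIN] PC=7: HALT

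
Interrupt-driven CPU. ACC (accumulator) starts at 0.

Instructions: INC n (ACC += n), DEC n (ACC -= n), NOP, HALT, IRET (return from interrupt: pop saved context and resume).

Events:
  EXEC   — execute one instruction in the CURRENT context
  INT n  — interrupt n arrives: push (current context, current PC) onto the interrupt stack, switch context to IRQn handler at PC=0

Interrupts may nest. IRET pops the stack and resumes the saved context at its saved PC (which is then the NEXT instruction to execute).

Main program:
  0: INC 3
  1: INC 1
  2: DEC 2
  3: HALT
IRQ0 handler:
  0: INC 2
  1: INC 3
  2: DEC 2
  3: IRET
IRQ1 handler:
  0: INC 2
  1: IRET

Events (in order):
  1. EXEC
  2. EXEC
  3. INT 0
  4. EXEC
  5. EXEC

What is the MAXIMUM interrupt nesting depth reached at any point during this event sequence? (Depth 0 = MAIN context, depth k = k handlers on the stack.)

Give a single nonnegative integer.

Answer: 1

Derivation:
Event 1 (EXEC): [MAIN] PC=0: INC 3 -> ACC=3 [depth=0]
Event 2 (EXEC): [MAIN] PC=1: INC 1 -> ACC=4 [depth=0]
Event 3 (INT 0): INT 0 arrives: push (MAIN, PC=2), enter IRQ0 at PC=0 (depth now 1) [depth=1]
Event 4 (EXEC): [IRQ0] PC=0: INC 2 -> ACC=6 [depth=1]
Event 5 (EXEC): [IRQ0] PC=1: INC 3 -> ACC=9 [depth=1]
Max depth observed: 1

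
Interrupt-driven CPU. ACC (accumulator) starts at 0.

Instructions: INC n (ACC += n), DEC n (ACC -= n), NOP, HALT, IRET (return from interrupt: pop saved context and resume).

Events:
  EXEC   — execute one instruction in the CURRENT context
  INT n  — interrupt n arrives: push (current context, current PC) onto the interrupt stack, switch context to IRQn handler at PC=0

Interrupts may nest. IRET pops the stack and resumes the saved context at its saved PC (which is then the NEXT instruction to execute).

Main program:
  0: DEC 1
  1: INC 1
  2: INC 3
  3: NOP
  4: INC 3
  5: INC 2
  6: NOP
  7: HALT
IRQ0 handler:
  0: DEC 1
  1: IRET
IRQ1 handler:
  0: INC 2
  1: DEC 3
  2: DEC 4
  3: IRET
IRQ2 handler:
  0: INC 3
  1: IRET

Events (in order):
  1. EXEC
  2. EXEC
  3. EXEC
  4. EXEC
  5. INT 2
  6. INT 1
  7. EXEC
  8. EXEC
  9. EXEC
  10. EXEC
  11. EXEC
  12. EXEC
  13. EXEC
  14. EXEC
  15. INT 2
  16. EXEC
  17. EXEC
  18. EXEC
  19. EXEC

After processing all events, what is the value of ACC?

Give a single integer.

Event 1 (EXEC): [MAIN] PC=0: DEC 1 -> ACC=-1
Event 2 (EXEC): [MAIN] PC=1: INC 1 -> ACC=0
Event 3 (EXEC): [MAIN] PC=2: INC 3 -> ACC=3
Event 4 (EXEC): [MAIN] PC=3: NOP
Event 5 (INT 2): INT 2 arrives: push (MAIN, PC=4), enter IRQ2 at PC=0 (depth now 1)
Event 6 (INT 1): INT 1 arrives: push (IRQ2, PC=0), enter IRQ1 at PC=0 (depth now 2)
Event 7 (EXEC): [IRQ1] PC=0: INC 2 -> ACC=5
Event 8 (EXEC): [IRQ1] PC=1: DEC 3 -> ACC=2
Event 9 (EXEC): [IRQ1] PC=2: DEC 4 -> ACC=-2
Event 10 (EXEC): [IRQ1] PC=3: IRET -> resume IRQ2 at PC=0 (depth now 1)
Event 11 (EXEC): [IRQ2] PC=0: INC 3 -> ACC=1
Event 12 (EXEC): [IRQ2] PC=1: IRET -> resume MAIN at PC=4 (depth now 0)
Event 13 (EXEC): [MAIN] PC=4: INC 3 -> ACC=4
Event 14 (EXEC): [MAIN] PC=5: INC 2 -> ACC=6
Event 15 (INT 2): INT 2 arrives: push (MAIN, PC=6), enter IRQ2 at PC=0 (depth now 1)
Event 16 (EXEC): [IRQ2] PC=0: INC 3 -> ACC=9
Event 17 (EXEC): [IRQ2] PC=1: IRET -> resume MAIN at PC=6 (depth now 0)
Event 18 (EXEC): [MAIN] PC=6: NOP
Event 19 (EXEC): [MAIN] PC=7: HALT

Answer: 9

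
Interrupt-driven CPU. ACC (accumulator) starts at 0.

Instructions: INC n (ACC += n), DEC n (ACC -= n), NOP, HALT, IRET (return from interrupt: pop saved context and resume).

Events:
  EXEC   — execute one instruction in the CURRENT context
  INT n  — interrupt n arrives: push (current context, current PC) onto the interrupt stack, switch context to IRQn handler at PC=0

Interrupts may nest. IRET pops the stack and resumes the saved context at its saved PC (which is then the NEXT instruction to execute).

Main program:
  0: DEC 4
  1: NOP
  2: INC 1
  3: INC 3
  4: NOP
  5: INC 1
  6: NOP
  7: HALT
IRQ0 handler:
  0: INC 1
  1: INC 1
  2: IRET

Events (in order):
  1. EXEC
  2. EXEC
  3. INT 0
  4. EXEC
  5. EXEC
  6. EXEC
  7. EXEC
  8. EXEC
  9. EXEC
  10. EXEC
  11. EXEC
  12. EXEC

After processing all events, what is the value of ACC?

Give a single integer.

Event 1 (EXEC): [MAIN] PC=0: DEC 4 -> ACC=-4
Event 2 (EXEC): [MAIN] PC=1: NOP
Event 3 (INT 0): INT 0 arrives: push (MAIN, PC=2), enter IRQ0 at PC=0 (depth now 1)
Event 4 (EXEC): [IRQ0] PC=0: INC 1 -> ACC=-3
Event 5 (EXEC): [IRQ0] PC=1: INC 1 -> ACC=-2
Event 6 (EXEC): [IRQ0] PC=2: IRET -> resume MAIN at PC=2 (depth now 0)
Event 7 (EXEC): [MAIN] PC=2: INC 1 -> ACC=-1
Event 8 (EXEC): [MAIN] PC=3: INC 3 -> ACC=2
Event 9 (EXEC): [MAIN] PC=4: NOP
Event 10 (EXEC): [MAIN] PC=5: INC 1 -> ACC=3
Event 11 (EXEC): [MAIN] PC=6: NOP
Event 12 (EXEC): [MAIN] PC=7: HALT

Answer: 3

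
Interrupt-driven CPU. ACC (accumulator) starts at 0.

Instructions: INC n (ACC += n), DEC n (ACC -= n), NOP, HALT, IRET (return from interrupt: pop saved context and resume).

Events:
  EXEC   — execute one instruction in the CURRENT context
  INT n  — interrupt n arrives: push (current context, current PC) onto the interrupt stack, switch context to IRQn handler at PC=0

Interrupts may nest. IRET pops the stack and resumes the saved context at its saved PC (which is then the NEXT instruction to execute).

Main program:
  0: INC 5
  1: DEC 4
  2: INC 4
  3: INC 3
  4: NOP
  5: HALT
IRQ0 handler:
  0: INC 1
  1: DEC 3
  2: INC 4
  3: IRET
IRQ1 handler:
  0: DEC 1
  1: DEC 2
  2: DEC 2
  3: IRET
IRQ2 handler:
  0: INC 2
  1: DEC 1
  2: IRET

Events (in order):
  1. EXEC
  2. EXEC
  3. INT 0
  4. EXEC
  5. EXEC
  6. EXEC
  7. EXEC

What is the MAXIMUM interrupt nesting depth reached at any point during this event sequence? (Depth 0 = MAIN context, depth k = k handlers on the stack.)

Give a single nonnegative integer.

Event 1 (EXEC): [MAIN] PC=0: INC 5 -> ACC=5 [depth=0]
Event 2 (EXEC): [MAIN] PC=1: DEC 4 -> ACC=1 [depth=0]
Event 3 (INT 0): INT 0 arrives: push (MAIN, PC=2), enter IRQ0 at PC=0 (depth now 1) [depth=1]
Event 4 (EXEC): [IRQ0] PC=0: INC 1 -> ACC=2 [depth=1]
Event 5 (EXEC): [IRQ0] PC=1: DEC 3 -> ACC=-1 [depth=1]
Event 6 (EXEC): [IRQ0] PC=2: INC 4 -> ACC=3 [depth=1]
Event 7 (EXEC): [IRQ0] PC=3: IRET -> resume MAIN at PC=2 (depth now 0) [depth=0]
Max depth observed: 1

Answer: 1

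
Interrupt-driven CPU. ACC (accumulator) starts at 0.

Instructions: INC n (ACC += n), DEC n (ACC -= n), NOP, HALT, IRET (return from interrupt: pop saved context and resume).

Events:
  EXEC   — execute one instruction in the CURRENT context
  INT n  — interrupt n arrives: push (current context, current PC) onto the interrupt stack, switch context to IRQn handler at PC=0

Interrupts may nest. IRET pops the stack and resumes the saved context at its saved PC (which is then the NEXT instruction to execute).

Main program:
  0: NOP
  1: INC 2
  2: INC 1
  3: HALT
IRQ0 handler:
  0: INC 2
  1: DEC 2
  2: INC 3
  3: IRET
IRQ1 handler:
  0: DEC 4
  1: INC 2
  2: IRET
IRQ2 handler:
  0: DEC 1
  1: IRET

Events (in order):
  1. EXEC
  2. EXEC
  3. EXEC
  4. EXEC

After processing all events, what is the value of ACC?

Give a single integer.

Event 1 (EXEC): [MAIN] PC=0: NOP
Event 2 (EXEC): [MAIN] PC=1: INC 2 -> ACC=2
Event 3 (EXEC): [MAIN] PC=2: INC 1 -> ACC=3
Event 4 (EXEC): [MAIN] PC=3: HALT

Answer: 3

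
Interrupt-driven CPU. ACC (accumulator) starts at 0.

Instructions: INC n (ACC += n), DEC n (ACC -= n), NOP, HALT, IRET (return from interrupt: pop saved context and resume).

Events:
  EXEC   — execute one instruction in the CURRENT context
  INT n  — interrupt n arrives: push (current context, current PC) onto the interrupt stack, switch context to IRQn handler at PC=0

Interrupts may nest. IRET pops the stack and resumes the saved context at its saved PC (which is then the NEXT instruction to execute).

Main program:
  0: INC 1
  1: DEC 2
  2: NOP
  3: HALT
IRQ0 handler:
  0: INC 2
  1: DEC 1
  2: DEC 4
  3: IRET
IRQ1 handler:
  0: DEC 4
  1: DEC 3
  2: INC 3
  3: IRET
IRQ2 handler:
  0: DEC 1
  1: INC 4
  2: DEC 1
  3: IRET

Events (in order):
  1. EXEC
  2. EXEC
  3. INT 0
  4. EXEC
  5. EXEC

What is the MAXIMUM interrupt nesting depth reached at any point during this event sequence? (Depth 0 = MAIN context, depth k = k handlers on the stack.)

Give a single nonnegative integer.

Event 1 (EXEC): [MAIN] PC=0: INC 1 -> ACC=1 [depth=0]
Event 2 (EXEC): [MAIN] PC=1: DEC 2 -> ACC=-1 [depth=0]
Event 3 (INT 0): INT 0 arrives: push (MAIN, PC=2), enter IRQ0 at PC=0 (depth now 1) [depth=1]
Event 4 (EXEC): [IRQ0] PC=0: INC 2 -> ACC=1 [depth=1]
Event 5 (EXEC): [IRQ0] PC=1: DEC 1 -> ACC=0 [depth=1]
Max depth observed: 1

Answer: 1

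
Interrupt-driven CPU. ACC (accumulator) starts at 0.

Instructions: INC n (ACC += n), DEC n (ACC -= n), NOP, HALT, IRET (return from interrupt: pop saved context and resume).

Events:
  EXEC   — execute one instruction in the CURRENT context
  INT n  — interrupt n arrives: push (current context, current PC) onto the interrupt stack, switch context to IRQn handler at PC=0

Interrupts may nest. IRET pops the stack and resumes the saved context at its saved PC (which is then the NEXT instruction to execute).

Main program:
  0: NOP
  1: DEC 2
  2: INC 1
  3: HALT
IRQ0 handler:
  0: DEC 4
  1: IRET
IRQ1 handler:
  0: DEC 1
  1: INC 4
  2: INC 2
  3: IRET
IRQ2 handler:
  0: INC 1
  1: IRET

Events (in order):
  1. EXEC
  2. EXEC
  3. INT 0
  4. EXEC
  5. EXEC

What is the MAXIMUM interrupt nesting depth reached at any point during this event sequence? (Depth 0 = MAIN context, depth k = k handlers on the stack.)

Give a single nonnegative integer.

Answer: 1

Derivation:
Event 1 (EXEC): [MAIN] PC=0: NOP [depth=0]
Event 2 (EXEC): [MAIN] PC=1: DEC 2 -> ACC=-2 [depth=0]
Event 3 (INT 0): INT 0 arrives: push (MAIN, PC=2), enter IRQ0 at PC=0 (depth now 1) [depth=1]
Event 4 (EXEC): [IRQ0] PC=0: DEC 4 -> ACC=-6 [depth=1]
Event 5 (EXEC): [IRQ0] PC=1: IRET -> resume MAIN at PC=2 (depth now 0) [depth=0]
Max depth observed: 1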